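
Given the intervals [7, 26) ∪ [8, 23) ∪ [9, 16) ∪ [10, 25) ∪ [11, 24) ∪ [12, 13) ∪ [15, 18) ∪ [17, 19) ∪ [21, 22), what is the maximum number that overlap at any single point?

6

Sweep endpoints in order; track running count of active intervals.
Peak of 6 reached at 12.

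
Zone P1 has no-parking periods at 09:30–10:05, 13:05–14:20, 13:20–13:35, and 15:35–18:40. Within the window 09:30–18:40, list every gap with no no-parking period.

Covered (merged): 09:30–10:05, 13:05–14:20, 15:35–18:40.
Complement within 09:30–18:40: 10:05–13:05, 14:20–15:35.

10:05–13:05, 14:20–15:35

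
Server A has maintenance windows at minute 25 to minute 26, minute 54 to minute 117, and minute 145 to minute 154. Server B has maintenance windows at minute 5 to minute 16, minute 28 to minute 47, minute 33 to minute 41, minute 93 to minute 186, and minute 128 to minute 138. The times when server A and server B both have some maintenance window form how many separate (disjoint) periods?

2

Merge the second list: minute 5 to minute 16, minute 28 to minute 47, minute 93 to minute 186.
A ∩ B = minute 93 to minute 117, minute 145 to minute 154.
That is 2 disjoint pieces.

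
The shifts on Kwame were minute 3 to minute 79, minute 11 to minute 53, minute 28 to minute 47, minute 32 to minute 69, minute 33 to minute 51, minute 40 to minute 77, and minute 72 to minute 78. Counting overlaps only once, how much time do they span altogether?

Merged: minute 3 to minute 79.
Length: 76 minutes.

76 minutes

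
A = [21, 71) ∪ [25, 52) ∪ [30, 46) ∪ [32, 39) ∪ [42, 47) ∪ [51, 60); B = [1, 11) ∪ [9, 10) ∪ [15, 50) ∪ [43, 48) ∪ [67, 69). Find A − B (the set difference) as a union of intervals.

First set merges to [21, 71).
Second set merges to [1, 11), [15, 50), [67, 69).
[21, 71) \ B = [50, 67), [69, 71).

[50, 67) ∪ [69, 71)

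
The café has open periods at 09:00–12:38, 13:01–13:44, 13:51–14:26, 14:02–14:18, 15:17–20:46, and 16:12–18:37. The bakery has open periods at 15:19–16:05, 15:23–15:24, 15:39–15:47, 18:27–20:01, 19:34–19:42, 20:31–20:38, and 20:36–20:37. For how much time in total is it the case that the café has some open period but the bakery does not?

7 h 58 min

A, merged: 09:00–12:38, 13:01–13:44, 13:51–14:26, 15:17–20:46.
B, merged: 15:19–16:05, 18:27–20:01, 20:31–20:38.
A \ B = 09:00–12:38, 13:01–13:44, 13:51–14:26, 15:17–15:19, 16:05–18:27, 20:01–20:31, 20:38–20:46.
Total: 3 h 38 min + 43 min + 35 min + 2 min + 2 h 22 min + 30 min + 8 min = 7 h 58 min.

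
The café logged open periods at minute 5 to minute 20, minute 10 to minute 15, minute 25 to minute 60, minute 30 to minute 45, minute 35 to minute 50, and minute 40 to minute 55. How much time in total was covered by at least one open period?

50 minutes

Merged: minute 5 to minute 20, minute 25 to minute 60.
Lengths: 15 minutes + 35 minutes = 50 minutes.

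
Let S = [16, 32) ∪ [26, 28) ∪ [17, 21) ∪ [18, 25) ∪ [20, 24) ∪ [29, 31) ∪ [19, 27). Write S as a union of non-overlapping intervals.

Sort by start: [16, 32), [17, 21), [18, 25), [19, 27), [20, 24), [26, 28), [29, 31).
[17, 21) overlaps/touches [16, 32) → extend to [16, 32).
[18, 25) overlaps/touches [16, 32) → extend to [16, 32).
[19, 27) overlaps/touches [16, 32) → extend to [16, 32).
[20, 24) overlaps/touches [16, 32) → extend to [16, 32).
[26, 28) overlaps/touches [16, 32) → extend to [16, 32).
[29, 31) overlaps/touches [16, 32) → extend to [16, 32).

[16, 32)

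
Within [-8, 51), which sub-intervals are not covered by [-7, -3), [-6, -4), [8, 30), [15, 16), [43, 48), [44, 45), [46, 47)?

[-8, -7) ∪ [-3, 8) ∪ [30, 43) ∪ [48, 51)

The merged coverage is [-7, -3), [8, 30), [43, 48).
Complement within [-8, 51): [-8, -7), [-3, 8), [30, 43), [48, 51).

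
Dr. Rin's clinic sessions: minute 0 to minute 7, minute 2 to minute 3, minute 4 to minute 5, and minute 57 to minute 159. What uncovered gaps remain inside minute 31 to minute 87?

Covered (merged): minute 0 to minute 7, minute 57 to minute 159.
Gaps within minute 31 to minute 87: minute 31 to minute 57.

minute 31 to minute 57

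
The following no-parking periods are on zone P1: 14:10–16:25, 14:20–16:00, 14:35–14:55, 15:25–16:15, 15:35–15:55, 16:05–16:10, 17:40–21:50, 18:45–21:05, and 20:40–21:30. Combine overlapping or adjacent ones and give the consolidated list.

14:10-16:25, 17:40-21:50

14:20-16:00 overlaps/touches 14:10-16:25 → extend to 14:10-16:25.
14:35-14:55 overlaps/touches 14:10-16:25 → extend to 14:10-16:25.
15:25-16:15 overlaps/touches 14:10-16:25 → extend to 14:10-16:25.
15:35-15:55 overlaps/touches 14:10-16:25 → extend to 14:10-16:25.
16:05-16:10 overlaps/touches 14:10-16:25 → extend to 14:10-16:25.
17:40-21:50 is disjoint → start new block.
18:45-21:05 overlaps/touches 17:40-21:50 → extend to 17:40-21:50.
20:40-21:30 overlaps/touches 17:40-21:50 → extend to 17:40-21:50.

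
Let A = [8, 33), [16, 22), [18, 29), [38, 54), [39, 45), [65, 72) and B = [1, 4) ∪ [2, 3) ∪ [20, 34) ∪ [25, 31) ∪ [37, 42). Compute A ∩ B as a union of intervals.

[20, 33) ∪ [38, 42)

A, merged: [8, 33), [38, 54), [65, 72).
B, merged: [1, 4), [20, 34), [37, 42).
[8, 33) ∩ B → [20, 33).
[38, 54) ∩ B → [38, 42).
[65, 72) meets no B interval.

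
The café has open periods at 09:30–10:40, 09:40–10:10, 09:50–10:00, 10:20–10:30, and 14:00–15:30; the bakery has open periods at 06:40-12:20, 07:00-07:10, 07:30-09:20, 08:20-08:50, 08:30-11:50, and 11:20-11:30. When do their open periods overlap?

09:30–10:40

Merge the first list: 09:30–10:40, 14:00–15:30.
Merge the second list: 06:40–12:20.
09:30–10:40 meets the second set on 09:30–10:40.
14:00–15:30: no overlap with the second set.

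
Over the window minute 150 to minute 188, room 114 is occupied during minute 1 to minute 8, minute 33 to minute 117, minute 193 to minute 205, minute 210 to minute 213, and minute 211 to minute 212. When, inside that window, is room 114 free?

After merging, the occupied span is minute 1 to minute 8, minute 33 to minute 117, minute 193 to minute 205, minute 210 to minute 213.
Uncovered inside minute 150 to minute 188: minute 150 to minute 188.

minute 150 to minute 188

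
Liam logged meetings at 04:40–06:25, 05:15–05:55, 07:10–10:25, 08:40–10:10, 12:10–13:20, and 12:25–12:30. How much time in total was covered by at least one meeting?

Merged: 04:40–06:25, 07:10–10:25, 12:10–13:20.
Lengths: 1 h 45 min + 3 h 15 min + 1 h 10 min = 6 h 10 min.

6 h 10 min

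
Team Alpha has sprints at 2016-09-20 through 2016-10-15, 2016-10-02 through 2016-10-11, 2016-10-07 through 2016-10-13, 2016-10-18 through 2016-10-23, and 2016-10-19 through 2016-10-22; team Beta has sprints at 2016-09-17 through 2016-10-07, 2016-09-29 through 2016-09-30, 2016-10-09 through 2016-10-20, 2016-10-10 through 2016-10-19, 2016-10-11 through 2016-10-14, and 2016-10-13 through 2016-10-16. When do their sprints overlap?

2016-09-20 through 2016-10-07, 2016-10-09 through 2016-10-15, 2016-10-18 through 2016-10-20

A, merged: 2016-09-20 through 2016-10-15, 2016-10-18 through 2016-10-23.
B, merged: 2016-09-17 through 2016-10-07, 2016-10-09 through 2016-10-20.
2016-09-20 through 2016-10-15 ∩ B → 2016-09-20 through 2016-10-07, 2016-10-09 through 2016-10-15.
2016-10-18 through 2016-10-23 ∩ B → 2016-10-18 through 2016-10-20.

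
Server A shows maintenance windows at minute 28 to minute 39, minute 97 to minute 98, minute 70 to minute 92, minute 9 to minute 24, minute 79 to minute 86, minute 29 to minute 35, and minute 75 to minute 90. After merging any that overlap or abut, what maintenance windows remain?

Sort by start: minute 9 to minute 24, minute 28 to minute 39, minute 29 to minute 35, minute 70 to minute 92, minute 75 to minute 90, minute 79 to minute 86, minute 97 to minute 98.
minute 28 to minute 39 is disjoint → start new block.
minute 29 to minute 35 overlaps/touches minute 28 to minute 39 → extend to minute 28 to minute 39.
minute 70 to minute 92 is disjoint → start new block.
minute 75 to minute 90 overlaps/touches minute 70 to minute 92 → extend to minute 70 to minute 92.
minute 79 to minute 86 overlaps/touches minute 70 to minute 92 → extend to minute 70 to minute 92.
minute 97 to minute 98 is disjoint → start new block.

minute 9 to minute 24, minute 28 to minute 39, minute 70 to minute 92, minute 97 to minute 98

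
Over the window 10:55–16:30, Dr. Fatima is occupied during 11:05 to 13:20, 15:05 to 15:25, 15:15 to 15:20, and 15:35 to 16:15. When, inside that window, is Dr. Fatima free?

After merging, the occupied span is 11:05-13:20, 15:05-15:25, 15:35-16:15.
Gaps within 10:55-16:30: 10:55-11:05, 13:20-15:05, 15:25-15:35, 16:15-16:30.

10:55-11:05, 13:20-15:05, 15:25-15:35, 16:15-16:30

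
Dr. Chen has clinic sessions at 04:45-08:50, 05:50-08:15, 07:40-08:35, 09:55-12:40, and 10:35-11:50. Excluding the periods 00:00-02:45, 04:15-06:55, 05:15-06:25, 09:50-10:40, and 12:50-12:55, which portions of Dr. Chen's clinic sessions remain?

A, merged: 04:45–08:50, 09:55–12:40.
B, merged: 00:00–02:45, 04:15–06:55, 09:50–10:40, 12:50–12:55.
04:45–08:50 minus B → 06:55–08:50.
09:55–12:40 minus B → 10:40–12:40.

06:55–08:50, 10:40–12:40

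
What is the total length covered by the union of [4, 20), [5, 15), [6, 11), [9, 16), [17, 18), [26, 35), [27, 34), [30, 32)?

25

Merged: [4, 20), [26, 35).
Lengths: 16 + 9 = 25.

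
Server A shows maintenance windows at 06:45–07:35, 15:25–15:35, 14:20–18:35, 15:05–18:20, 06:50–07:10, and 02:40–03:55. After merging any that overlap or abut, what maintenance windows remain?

02:40-03:55, 06:45-07:35, 14:20-18:35

Sort by start: 02:40-03:55, 06:45-07:35, 06:50-07:10, 14:20-18:35, 15:05-18:20, 15:25-15:35.
06:45-07:35 is disjoint → start new block.
06:50-07:10 overlaps/touches 06:45-07:35 → extend to 06:45-07:35.
14:20-18:35 is disjoint → start new block.
15:05-18:20 overlaps/touches 14:20-18:35 → extend to 14:20-18:35.
15:25-15:35 overlaps/touches 14:20-18:35 → extend to 14:20-18:35.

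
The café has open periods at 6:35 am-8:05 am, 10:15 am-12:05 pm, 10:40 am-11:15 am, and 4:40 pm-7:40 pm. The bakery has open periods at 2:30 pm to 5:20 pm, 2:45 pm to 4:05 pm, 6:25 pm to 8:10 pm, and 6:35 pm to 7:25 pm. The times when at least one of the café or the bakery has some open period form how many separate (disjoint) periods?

First set merges to 6:35 am-8:05 am, 10:15 am-12:05 pm, 4:40 pm-7:40 pm.
Second set merges to 2:30 pm-5:20 pm, 6:25 pm-8:10 pm.
A ∪ B = 6:35 am-8:05 am, 10:15 am-12:05 pm, 2:30 pm-8:10 pm.
That is 3 disjoint pieces.

3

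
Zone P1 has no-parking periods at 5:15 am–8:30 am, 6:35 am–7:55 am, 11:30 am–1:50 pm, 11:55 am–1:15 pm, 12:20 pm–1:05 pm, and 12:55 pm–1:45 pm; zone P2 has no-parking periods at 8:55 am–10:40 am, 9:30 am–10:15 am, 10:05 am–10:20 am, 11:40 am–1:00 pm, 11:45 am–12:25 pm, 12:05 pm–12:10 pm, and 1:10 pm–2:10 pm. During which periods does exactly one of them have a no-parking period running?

First set merges to 5:15 am–8:30 am, 11:30 am–1:50 pm.
Second set merges to 8:55 am–10:40 am, 11:40 am–1:00 pm, 1:10 pm–2:10 pm.
A but not B: 5:15 am–8:30 am, 11:30 am–11:40 am, 1:00 pm–1:10 pm.
B but not A: 8:55 am–10:40 am, 1:50 pm–2:10 pm.
Combining gives A △ B.

5:15 am–8:30 am, 8:55 am–10:40 am, 11:30 am–11:40 am, 1:00 pm–1:10 pm, 1:50 pm–2:10 pm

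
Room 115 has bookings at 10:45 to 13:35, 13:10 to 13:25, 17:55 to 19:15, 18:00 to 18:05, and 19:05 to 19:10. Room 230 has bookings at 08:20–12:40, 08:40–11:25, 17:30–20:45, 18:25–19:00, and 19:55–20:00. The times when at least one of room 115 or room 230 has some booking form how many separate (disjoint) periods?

A, merged: 10:45-13:35, 17:55-19:15.
B, merged: 08:20-12:40, 17:30-20:45.
A ∪ B = 08:20-13:35, 17:30-20:45.
That is 2 disjoint pieces.

2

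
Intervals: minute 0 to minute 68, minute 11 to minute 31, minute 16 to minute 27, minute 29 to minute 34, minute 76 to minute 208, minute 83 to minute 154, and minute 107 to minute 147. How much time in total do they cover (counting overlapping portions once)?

Merged: minute 0 to minute 68, minute 76 to minute 208.
Lengths: 68 minutes + 132 minutes = 200 minutes.

200 minutes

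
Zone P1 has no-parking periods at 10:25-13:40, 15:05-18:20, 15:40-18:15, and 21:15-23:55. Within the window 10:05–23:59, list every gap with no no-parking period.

Covered (merged): 10:25–13:40, 15:05–18:20, 21:15–23:55.
Complement within 10:05–23:59: 10:05–10:25, 13:40–15:05, 18:20–21:15, 23:55–23:59.

10:05–10:25, 13:40–15:05, 18:20–21:15, 23:55–23:59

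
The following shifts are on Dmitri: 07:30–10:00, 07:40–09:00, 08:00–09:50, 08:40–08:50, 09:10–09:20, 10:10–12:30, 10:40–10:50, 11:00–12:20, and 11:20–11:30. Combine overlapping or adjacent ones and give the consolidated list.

07:30–10:00, 10:10–12:30

07:40–09:00 overlaps/touches 07:30–10:00 → extend to 07:30–10:00.
08:00–09:50 overlaps/touches 07:30–10:00 → extend to 07:30–10:00.
08:40–08:50 overlaps/touches 07:30–10:00 → extend to 07:30–10:00.
09:10–09:20 overlaps/touches 07:30–10:00 → extend to 07:30–10:00.
10:10–12:30 is disjoint → start new block.
10:40–10:50 overlaps/touches 10:10–12:30 → extend to 10:10–12:30.
11:00–12:20 overlaps/touches 10:10–12:30 → extend to 10:10–12:30.
11:20–11:30 overlaps/touches 10:10–12:30 → extend to 10:10–12:30.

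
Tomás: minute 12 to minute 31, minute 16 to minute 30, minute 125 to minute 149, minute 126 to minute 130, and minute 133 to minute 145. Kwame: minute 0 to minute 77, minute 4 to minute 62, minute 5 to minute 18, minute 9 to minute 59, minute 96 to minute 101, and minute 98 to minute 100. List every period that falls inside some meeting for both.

minute 12 to minute 31

First set merges to minute 12 to minute 31, minute 125 to minute 149.
Second set merges to minute 0 to minute 77, minute 96 to minute 101.
minute 12 to minute 31 meets the second set on minute 12 to minute 31.
minute 125 to minute 149: no overlap with the second set.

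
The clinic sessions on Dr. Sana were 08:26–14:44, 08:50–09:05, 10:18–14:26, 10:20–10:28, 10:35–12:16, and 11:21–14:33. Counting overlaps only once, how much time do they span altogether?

6 h 18 min

Merged: 08:26-14:44.
Length: 6 h 18 min.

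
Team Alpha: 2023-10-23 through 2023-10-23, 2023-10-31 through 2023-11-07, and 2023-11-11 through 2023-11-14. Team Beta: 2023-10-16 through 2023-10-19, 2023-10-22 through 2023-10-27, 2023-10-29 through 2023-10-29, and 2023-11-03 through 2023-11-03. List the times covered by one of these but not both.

A but not B: 2023-10-31 through 2023-11-02, 2023-11-04 through 2023-11-07, 2023-11-11 through 2023-11-14.
B but not A: 2023-10-16 through 2023-10-19, 2023-10-22 through 2023-10-22, 2023-10-24 through 2023-10-27, 2023-10-29 through 2023-10-29.
Combining gives A △ B.

2023-10-16 through 2023-10-19, 2023-10-22 through 2023-10-22, 2023-10-24 through 2023-10-27, 2023-10-29 through 2023-10-29, 2023-10-31 through 2023-11-02, 2023-11-04 through 2023-11-07, 2023-11-11 through 2023-11-14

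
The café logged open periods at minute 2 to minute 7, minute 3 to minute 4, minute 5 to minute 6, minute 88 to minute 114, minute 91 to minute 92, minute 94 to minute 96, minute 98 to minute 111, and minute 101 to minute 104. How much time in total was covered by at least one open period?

31 minutes

Merged: minute 2 to minute 7, minute 88 to minute 114.
Lengths: 5 minutes + 26 minutes = 31 minutes.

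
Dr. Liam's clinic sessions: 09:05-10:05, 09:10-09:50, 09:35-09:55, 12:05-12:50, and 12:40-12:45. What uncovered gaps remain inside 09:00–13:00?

The merged coverage is 09:05-10:05, 12:05-12:50.
Complement within 09:00-13:00: 09:00-09:05, 10:05-12:05, 12:50-13:00.

09:00-09:05, 10:05-12:05, 12:50-13:00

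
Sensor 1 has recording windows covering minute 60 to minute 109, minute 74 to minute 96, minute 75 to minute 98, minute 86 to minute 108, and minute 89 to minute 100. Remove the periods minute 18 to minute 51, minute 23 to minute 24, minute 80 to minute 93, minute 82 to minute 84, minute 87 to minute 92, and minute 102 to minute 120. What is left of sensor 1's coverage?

Merge the first list: minute 60 to minute 109.
Merge the second list: minute 18 to minute 51, minute 80 to minute 93, minute 102 to minute 120.
minute 60 to minute 109 with B removed leaves minute 60 to minute 80, minute 93 to minute 102.

minute 60 to minute 80, minute 93 to minute 102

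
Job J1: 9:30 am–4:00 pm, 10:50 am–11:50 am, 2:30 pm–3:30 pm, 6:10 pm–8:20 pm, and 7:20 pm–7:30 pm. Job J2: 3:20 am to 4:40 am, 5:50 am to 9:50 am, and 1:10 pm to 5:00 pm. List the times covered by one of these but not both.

First set merges to 9:30 am–4:00 pm, 6:10 pm–8:20 pm.
A \ B = 9:50 am–1:10 pm, 6:10 pm–8:20 pm.
B \ A = 3:20 am–4:40 am, 5:50 am–9:30 am, 4:00 pm–5:00 pm.
Union of the two gives the symmetric difference.

3:20 am–4:40 am, 5:50 am–9:30 am, 9:50 am–1:10 pm, 4:00 pm–5:00 pm, 6:10 pm–8:20 pm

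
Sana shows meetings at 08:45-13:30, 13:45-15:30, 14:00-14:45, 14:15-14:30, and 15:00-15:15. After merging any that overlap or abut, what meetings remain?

13:45–15:30 is disjoint → start new block.
14:00–14:45 overlaps/touches 13:45–15:30 → extend to 13:45–15:30.
14:15–14:30 overlaps/touches 13:45–15:30 → extend to 13:45–15:30.
15:00–15:15 overlaps/touches 13:45–15:30 → extend to 13:45–15:30.

08:45–13:30, 13:45–15:30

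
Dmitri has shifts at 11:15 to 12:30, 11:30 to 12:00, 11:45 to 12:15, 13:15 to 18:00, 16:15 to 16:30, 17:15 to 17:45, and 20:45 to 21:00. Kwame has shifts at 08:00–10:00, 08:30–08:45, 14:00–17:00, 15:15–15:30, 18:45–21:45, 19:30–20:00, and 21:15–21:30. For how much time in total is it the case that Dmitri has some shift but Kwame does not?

A, merged: 11:15-12:30, 13:15-18:00, 20:45-21:00.
B, merged: 08:00-10:00, 14:00-17:00, 18:45-21:45.
A \ B = 11:15-12:30, 13:15-14:00, 17:00-18:00.
Total: 1 h 15 min + 45 min + 1 h = 3 h.

3 h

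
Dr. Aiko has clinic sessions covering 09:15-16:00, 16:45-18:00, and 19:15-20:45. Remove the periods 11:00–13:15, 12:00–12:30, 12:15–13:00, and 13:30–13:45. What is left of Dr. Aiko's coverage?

Merge the second list: 11:00–13:15, 13:30–13:45.
09:15–16:00 minus B → 09:15–11:00, 13:15–13:30, 13:45–16:00.
16:45–18:00: no B overlap → unchanged.
19:15–20:45: no B overlap → unchanged.

09:15–11:00, 13:15–13:30, 13:45–16:00, 16:45–18:00, 19:15–20:45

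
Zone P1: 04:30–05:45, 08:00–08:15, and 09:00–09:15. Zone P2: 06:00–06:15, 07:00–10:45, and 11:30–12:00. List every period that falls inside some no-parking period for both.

04:30-05:45 falls entirely outside B.
08:00-08:15 overlaps B on 08:00-08:15.
09:00-09:15 overlaps B on 09:00-09:15.

08:00-08:15, 09:00-09:15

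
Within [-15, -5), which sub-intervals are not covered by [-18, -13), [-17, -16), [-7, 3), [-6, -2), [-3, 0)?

After merging, the occupied span is [-18, -13), [-7, 3).
Complement within [-15, -5): [-13, -7).

[-13, -7)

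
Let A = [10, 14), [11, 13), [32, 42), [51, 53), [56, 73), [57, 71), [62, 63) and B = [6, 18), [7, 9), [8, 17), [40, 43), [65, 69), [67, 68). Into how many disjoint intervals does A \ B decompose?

A, merged: [10, 14), [32, 42), [51, 53), [56, 73).
B, merged: [6, 18), [40, 43), [65, 69).
A \ B = [32, 40), [51, 53), [56, 65), [69, 73).
That is 4 disjoint pieces.

4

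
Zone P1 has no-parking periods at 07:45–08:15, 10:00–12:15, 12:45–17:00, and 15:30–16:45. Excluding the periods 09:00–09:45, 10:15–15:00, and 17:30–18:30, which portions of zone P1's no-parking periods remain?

07:45–08:15, 10:00–10:15, 15:00–17:00

First set merges to 07:45–08:15, 10:00–12:15, 12:45–17:00.
07:45–08:15: nothing removed.
10:00–12:15 \ B = 10:00–10:15.
12:45–17:00 \ B = 15:00–17:00.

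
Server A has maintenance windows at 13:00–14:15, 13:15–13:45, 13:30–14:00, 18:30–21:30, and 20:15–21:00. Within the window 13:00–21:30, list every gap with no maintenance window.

14:15–18:30

After merging, the occupied span is 13:00–14:15, 18:30–21:30.
Uncovered inside 13:00–21:30: 14:15–18:30.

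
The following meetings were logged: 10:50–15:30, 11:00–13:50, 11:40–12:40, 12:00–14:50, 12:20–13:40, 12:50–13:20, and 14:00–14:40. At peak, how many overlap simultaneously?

Sweep endpoints in order; track running count of active intervals.
Peak of 5 reached at 12:20.

5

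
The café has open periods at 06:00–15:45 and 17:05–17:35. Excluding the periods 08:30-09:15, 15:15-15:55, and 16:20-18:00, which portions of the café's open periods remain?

06:00–08:30, 09:15–15:15

06:00–15:45 \ B = 06:00–08:30, 09:15–15:15.
17:05–17:35: entirely removed.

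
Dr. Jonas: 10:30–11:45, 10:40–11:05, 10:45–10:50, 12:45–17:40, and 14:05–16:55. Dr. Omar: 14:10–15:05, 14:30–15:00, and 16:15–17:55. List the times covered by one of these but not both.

10:30–11:45, 12:45–14:10, 15:05–16:15, 17:40–17:55

Merge the first list: 10:30–11:45, 12:45–17:40.
Merge the second list: 14:10–15:05, 16:15–17:55.
A but not B: 10:30–11:45, 12:45–14:10, 15:05–16:15.
B but not A: 17:40–17:55.
Combining gives A △ B.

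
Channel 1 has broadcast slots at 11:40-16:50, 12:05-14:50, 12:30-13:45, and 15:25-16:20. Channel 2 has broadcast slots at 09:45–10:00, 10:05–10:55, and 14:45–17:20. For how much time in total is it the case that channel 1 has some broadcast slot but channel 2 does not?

First set merges to 11:40–16:50.
A \ B = 11:40–14:45.
Total: 3 h 5 min.

3 h 5 min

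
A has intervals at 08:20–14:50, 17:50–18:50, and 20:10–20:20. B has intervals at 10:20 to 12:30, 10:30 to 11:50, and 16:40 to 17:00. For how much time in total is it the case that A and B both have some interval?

2 h 10 min

B, merged: 10:20–12:30, 16:40–17:00.
A ∩ B = 10:20–12:30.
Total: 2 h 10 min.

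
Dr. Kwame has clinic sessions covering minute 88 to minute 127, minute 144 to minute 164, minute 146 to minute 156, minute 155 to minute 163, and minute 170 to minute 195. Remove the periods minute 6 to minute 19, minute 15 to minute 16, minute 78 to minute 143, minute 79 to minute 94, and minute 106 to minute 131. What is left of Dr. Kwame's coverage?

minute 144 to minute 164, minute 170 to minute 195

A, merged: minute 88 to minute 127, minute 144 to minute 164, minute 170 to minute 195.
B, merged: minute 6 to minute 19, minute 78 to minute 143.
minute 88 to minute 127: fully covered by B → removed.
minute 144 to minute 164: no B overlap → unchanged.
minute 170 to minute 195: no B overlap → unchanged.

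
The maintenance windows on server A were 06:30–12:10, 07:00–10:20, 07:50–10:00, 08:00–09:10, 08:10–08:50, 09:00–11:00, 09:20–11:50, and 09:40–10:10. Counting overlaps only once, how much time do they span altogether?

Merged: 06:30-12:10.
Length: 5 h 40 min.

5 h 40 min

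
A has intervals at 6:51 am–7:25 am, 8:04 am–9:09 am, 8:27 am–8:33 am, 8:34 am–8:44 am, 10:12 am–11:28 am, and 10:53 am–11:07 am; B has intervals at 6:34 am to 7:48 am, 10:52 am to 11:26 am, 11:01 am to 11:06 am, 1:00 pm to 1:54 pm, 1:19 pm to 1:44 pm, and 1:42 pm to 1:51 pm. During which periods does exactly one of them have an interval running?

6:34 am–6:51 am, 7:25 am–7:48 am, 8:04 am–9:09 am, 10:12 am–10:52 am, 11:26 am–11:28 am, 1:00 pm–1:54 pm

First set merges to 6:51 am–7:25 am, 8:04 am–9:09 am, 10:12 am–11:28 am.
Second set merges to 6:34 am–7:48 am, 10:52 am–11:26 am, 1:00 pm–1:54 pm.
A but not B: 8:04 am–9:09 am, 10:12 am–10:52 am, 11:26 am–11:28 am.
B but not A: 6:34 am–6:51 am, 7:25 am–7:48 am, 1:00 pm–1:54 pm.
Combining gives A △ B.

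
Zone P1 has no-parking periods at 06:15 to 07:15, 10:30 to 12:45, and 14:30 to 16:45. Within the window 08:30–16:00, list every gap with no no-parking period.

The merged coverage is 06:15-07:15, 10:30-12:45, 14:30-16:45.
Gaps within 08:30-16:00: 08:30-10:30, 12:45-14:30.

08:30-10:30, 12:45-14:30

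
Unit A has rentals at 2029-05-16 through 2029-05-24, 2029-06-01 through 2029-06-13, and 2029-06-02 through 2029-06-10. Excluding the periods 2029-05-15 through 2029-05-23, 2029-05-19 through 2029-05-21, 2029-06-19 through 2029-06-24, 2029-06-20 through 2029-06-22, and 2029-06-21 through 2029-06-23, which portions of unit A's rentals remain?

2029-05-24 through 2029-05-24, 2029-06-01 through 2029-06-13

Merge the first list: 2029-05-16 through 2029-05-24, 2029-06-01 through 2029-06-13.
Merge the second list: 2029-05-15 through 2029-05-23, 2029-06-19 through 2029-06-24.
2029-05-16 through 2029-05-24 \ B = 2029-05-24 through 2029-05-24.
2029-06-01 through 2029-06-13: nothing removed.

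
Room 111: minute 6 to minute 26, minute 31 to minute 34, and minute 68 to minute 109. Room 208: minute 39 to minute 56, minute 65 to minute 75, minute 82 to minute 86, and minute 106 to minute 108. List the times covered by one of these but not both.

minute 6 to minute 26, minute 31 to minute 34, minute 39 to minute 56, minute 65 to minute 68, minute 75 to minute 82, minute 86 to minute 106, minute 108 to minute 109

A \ B = minute 6 to minute 26, minute 31 to minute 34, minute 75 to minute 82, minute 86 to minute 106, minute 108 to minute 109.
B \ A = minute 39 to minute 56, minute 65 to minute 68.
Union of the two gives the symmetric difference.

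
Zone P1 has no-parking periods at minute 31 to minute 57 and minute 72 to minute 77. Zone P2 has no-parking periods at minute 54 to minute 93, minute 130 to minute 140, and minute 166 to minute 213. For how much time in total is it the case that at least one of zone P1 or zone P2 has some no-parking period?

A ∪ B = minute 31 to minute 93, minute 130 to minute 140, minute 166 to minute 213.
Total: 62 minutes + 10 minutes + 47 minutes = 119 minutes.

119 minutes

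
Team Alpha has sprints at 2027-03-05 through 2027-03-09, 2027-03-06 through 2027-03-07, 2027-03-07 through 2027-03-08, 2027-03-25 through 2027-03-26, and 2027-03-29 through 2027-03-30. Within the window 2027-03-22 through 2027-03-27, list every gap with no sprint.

2027-03-22 through 2027-03-24, 2027-03-27 through 2027-03-27

After merging, the occupied span is 2027-03-05 through 2027-03-09, 2027-03-25 through 2027-03-26, 2027-03-29 through 2027-03-30.
Gaps within 2027-03-22 through 2027-03-27: 2027-03-22 through 2027-03-24, 2027-03-27 through 2027-03-27.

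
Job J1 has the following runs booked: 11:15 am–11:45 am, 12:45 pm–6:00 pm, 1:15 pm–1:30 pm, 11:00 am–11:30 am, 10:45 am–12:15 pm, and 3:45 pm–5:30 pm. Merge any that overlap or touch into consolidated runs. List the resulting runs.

Sort by start: 10:45 am-12:15 pm, 11:00 am-11:30 am, 11:15 am-11:45 am, 12:45 pm-6:00 pm, 1:15 pm-1:30 pm, 3:45 pm-5:30 pm.
11:00 am-11:30 am overlaps/touches 10:45 am-12:15 pm → extend to 10:45 am-12:15 pm.
11:15 am-11:45 am overlaps/touches 10:45 am-12:15 pm → extend to 10:45 am-12:15 pm.
12:45 pm-6:00 pm is disjoint → start new block.
1:15 pm-1:30 pm overlaps/touches 12:45 pm-6:00 pm → extend to 12:45 pm-6:00 pm.
3:45 pm-5:30 pm overlaps/touches 12:45 pm-6:00 pm → extend to 12:45 pm-6:00 pm.

10:45 am-12:15 pm, 12:45 pm-6:00 pm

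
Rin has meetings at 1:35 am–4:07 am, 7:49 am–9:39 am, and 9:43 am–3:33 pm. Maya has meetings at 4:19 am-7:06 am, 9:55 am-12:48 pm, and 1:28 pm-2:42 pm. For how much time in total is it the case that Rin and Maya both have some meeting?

4 h 7 min

A ∩ B = 9:55 am–12:48 pm, 1:28 pm–2:42 pm.
Total: 2 h 53 min + 1 h 14 min = 4 h 7 min.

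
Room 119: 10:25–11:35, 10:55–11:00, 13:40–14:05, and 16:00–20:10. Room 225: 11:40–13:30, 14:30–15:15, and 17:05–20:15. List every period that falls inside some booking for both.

Merge the first list: 10:25–11:35, 13:40–14:05, 16:00–20:10.
10:25–11:35 falls entirely outside B.
13:40–14:05 falls entirely outside B.
16:00–20:10 overlaps B on 17:05–20:10.

17:05–20:10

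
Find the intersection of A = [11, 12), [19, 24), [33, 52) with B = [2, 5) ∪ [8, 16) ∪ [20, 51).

[11, 12) ∩ B → [11, 12).
[19, 24) ∩ B → [20, 24).
[33, 52) ∩ B → [33, 51).

[11, 12) ∪ [20, 24) ∪ [33, 51)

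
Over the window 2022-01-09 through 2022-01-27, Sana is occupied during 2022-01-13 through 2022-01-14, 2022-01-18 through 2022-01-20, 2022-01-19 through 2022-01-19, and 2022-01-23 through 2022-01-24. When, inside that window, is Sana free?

Covered (merged): 2022-01-13 through 2022-01-14, 2022-01-18 through 2022-01-20, 2022-01-23 through 2022-01-24.
Complement within 2022-01-09 through 2022-01-27: 2022-01-09 through 2022-01-12, 2022-01-15 through 2022-01-17, 2022-01-21 through 2022-01-22, 2022-01-25 through 2022-01-27.

2022-01-09 through 2022-01-12, 2022-01-15 through 2022-01-17, 2022-01-21 through 2022-01-22, 2022-01-25 through 2022-01-27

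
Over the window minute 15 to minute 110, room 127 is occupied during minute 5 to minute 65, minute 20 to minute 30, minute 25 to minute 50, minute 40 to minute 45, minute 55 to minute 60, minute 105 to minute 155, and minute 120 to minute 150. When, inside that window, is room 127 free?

minute 65 to minute 105

The merged coverage is minute 5 to minute 65, minute 105 to minute 155.
Uncovered inside minute 15 to minute 110: minute 65 to minute 105.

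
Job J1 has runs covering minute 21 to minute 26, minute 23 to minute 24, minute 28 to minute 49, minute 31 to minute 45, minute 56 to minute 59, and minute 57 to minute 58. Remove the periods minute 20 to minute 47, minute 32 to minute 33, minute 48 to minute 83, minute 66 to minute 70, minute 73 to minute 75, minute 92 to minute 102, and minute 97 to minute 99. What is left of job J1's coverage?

A, merged: minute 21 to minute 26, minute 28 to minute 49, minute 56 to minute 59.
B, merged: minute 20 to minute 47, minute 48 to minute 83, minute 92 to minute 102.
minute 21 to minute 26 lies entirely inside B → drops out.
minute 28 to minute 49 with B removed leaves minute 47 to minute 48.
minute 56 to minute 59 lies entirely inside B → drops out.

minute 47 to minute 48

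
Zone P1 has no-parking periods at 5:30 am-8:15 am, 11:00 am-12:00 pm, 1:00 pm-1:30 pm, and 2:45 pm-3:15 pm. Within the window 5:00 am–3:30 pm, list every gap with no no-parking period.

5:00 am-5:30 am, 8:15 am-11:00 am, 12:00 pm-1:00 pm, 1:30 pm-2:45 pm, 3:15 pm-3:30 pm

After merging, the occupied span is 5:30 am-8:15 am, 11:00 am-12:00 pm, 1:00 pm-1:30 pm, 2:45 pm-3:15 pm.
Uncovered inside 5:00 am-3:30 pm: 5:00 am-5:30 am, 8:15 am-11:00 am, 12:00 pm-1:00 pm, 1:30 pm-2:45 pm, 3:15 pm-3:30 pm.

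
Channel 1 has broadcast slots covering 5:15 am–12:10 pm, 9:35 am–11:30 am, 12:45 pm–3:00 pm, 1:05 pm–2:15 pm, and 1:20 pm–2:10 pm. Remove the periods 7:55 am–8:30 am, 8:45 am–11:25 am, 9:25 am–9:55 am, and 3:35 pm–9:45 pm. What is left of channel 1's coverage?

Merge the first list: 5:15 am–12:10 pm, 12:45 pm–3:00 pm.
Merge the second list: 7:55 am–8:30 am, 8:45 am–11:25 am, 3:35 pm–9:45 pm.
5:15 am–12:10 pm \ B = 5:15 am–7:55 am, 8:30 am–8:45 am, 11:25 am–12:10 pm.
12:45 pm–3:00 pm: nothing removed.

5:15 am–7:55 am, 8:30 am–8:45 am, 11:25 am–12:10 pm, 12:45 pm–3:00 pm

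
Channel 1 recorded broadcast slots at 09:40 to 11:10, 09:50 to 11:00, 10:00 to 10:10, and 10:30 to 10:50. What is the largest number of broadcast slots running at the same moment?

3

At 10:00, 3 of the intervals are simultaneously active.
No point has more.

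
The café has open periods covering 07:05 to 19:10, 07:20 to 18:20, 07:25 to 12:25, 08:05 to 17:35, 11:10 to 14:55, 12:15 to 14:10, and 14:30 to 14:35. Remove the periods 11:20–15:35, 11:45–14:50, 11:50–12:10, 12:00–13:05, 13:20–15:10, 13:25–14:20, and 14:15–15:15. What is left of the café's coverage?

07:05-11:20, 15:35-19:10

Merge the first list: 07:05-19:10.
Merge the second list: 11:20-15:35.
07:05-19:10 with B removed leaves 07:05-11:20, 15:35-19:10.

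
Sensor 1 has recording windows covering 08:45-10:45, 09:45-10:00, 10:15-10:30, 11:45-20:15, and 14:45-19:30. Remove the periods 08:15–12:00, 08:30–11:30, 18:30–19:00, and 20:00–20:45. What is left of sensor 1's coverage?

12:00–18:30, 19:00–20:00

A, merged: 08:45–10:45, 11:45–20:15.
B, merged: 08:15–12:00, 18:30–19:00, 20:00–20:45.
08:45–10:45: entirely removed.
11:45–20:15 \ B = 12:00–18:30, 19:00–20:00.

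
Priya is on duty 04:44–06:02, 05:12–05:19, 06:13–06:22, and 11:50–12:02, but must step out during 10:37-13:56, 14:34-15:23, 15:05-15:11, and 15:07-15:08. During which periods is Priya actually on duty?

Merge the first list: 04:44–06:02, 06:13–06:22, 11:50–12:02.
Merge the second list: 10:37–13:56, 14:34–15:23.
04:44–06:02 is untouched.
06:13–06:22 is untouched.
11:50–12:02 lies entirely inside B → drops out.

04:44–06:02, 06:13–06:22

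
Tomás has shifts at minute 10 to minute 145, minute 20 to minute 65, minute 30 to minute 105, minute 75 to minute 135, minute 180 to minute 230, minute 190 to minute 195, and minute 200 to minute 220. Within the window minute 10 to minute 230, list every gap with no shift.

Covered (merged): minute 10 to minute 145, minute 180 to minute 230.
Gaps within minute 10 to minute 230: minute 145 to minute 180.

minute 145 to minute 180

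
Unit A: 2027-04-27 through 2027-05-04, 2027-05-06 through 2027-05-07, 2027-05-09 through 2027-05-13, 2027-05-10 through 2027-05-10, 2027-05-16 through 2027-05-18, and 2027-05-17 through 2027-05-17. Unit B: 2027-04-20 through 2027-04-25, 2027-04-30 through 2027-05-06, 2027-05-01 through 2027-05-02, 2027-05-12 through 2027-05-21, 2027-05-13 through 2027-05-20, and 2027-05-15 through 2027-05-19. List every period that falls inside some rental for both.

A, merged: 2027-04-27 through 2027-05-04, 2027-05-06 through 2027-05-07, 2027-05-09 through 2027-05-13, 2027-05-16 through 2027-05-18.
B, merged: 2027-04-20 through 2027-04-25, 2027-04-30 through 2027-05-06, 2027-05-12 through 2027-05-21.
2027-04-27 through 2027-05-04 meets the second set on 2027-04-30 through 2027-05-04.
2027-05-06 through 2027-05-07 meets the second set on 2027-05-06 through 2027-05-06.
2027-05-09 through 2027-05-13 meets the second set on 2027-05-12 through 2027-05-13.
2027-05-16 through 2027-05-18 meets the second set on 2027-05-16 through 2027-05-18.

2027-04-30 through 2027-05-04, 2027-05-06 through 2027-05-06, 2027-05-12 through 2027-05-13, 2027-05-16 through 2027-05-18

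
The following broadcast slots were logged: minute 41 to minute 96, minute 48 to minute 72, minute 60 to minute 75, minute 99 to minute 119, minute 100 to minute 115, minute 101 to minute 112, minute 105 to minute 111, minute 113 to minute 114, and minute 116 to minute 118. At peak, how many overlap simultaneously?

Walk the sorted start/end points keeping a running depth.
The depth first hits 4 at minute 105.

4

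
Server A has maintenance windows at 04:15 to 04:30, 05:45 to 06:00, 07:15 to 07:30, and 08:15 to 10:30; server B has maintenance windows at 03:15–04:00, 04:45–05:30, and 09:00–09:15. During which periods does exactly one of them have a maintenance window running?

Only in the first: 04:15-04:30, 05:45-06:00, 07:15-07:30, 08:15-09:00, 09:15-10:30.
Only in the second: 03:15-04:00, 04:45-05:30.
Together these are the periods covered by exactly one.

03:15-04:00, 04:15-04:30, 04:45-05:30, 05:45-06:00, 07:15-07:30, 08:15-09:00, 09:15-10:30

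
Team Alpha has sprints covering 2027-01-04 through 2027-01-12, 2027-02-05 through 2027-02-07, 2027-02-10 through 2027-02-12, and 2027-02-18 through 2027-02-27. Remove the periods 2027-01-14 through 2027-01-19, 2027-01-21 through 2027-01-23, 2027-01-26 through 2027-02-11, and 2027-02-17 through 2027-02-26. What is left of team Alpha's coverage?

2027-01-04 through 2027-01-12 is untouched.
2027-02-05 through 2027-02-07 lies entirely inside B → drops out.
2027-02-10 through 2027-02-12 with B removed leaves 2027-02-12 through 2027-02-12.
2027-02-18 through 2027-02-27 with B removed leaves 2027-02-27 through 2027-02-27.

2027-01-04 through 2027-01-12, 2027-02-12 through 2027-02-12, 2027-02-27 through 2027-02-27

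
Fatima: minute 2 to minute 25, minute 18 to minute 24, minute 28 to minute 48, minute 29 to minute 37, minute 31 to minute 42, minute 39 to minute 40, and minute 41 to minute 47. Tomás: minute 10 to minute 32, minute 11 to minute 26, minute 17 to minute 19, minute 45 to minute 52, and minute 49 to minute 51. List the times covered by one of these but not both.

minute 2 to minute 10, minute 25 to minute 28, minute 32 to minute 45, minute 48 to minute 52

First set merges to minute 2 to minute 25, minute 28 to minute 48.
Second set merges to minute 10 to minute 32, minute 45 to minute 52.
Only in the first: minute 2 to minute 10, minute 32 to minute 45.
Only in the second: minute 25 to minute 28, minute 48 to minute 52.
Together these are the periods covered by exactly one.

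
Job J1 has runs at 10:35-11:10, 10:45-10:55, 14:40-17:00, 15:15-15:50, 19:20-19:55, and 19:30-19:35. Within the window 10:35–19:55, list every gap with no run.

The merged coverage is 10:35–11:10, 14:40–17:00, 19:20–19:55.
Complement within 10:35–19:55: 11:10–14:40, 17:00–19:20.

11:10–14:40, 17:00–19:20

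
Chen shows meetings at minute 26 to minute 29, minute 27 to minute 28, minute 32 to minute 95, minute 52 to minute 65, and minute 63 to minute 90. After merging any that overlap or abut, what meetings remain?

minute 26 to minute 29, minute 32 to minute 95

minute 27 to minute 28 overlaps/touches minute 26 to minute 29 → extend to minute 26 to minute 29.
minute 32 to minute 95 is disjoint → start new block.
minute 52 to minute 65 overlaps/touches minute 32 to minute 95 → extend to minute 32 to minute 95.
minute 63 to minute 90 overlaps/touches minute 32 to minute 95 → extend to minute 32 to minute 95.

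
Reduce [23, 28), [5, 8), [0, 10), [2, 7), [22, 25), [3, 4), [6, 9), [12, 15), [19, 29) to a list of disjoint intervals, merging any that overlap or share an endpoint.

[0, 10) ∪ [12, 15) ∪ [19, 29)

Sort by start: [0, 10), [2, 7), [3, 4), [5, 8), [6, 9), [12, 15), [19, 29), [22, 25), [23, 28).
[2, 7) overlaps/touches [0, 10) → extend to [0, 10).
[3, 4) overlaps/touches [0, 10) → extend to [0, 10).
[5, 8) overlaps/touches [0, 10) → extend to [0, 10).
[6, 9) overlaps/touches [0, 10) → extend to [0, 10).
[12, 15) is disjoint → start new block.
[19, 29) is disjoint → start new block.
[22, 25) overlaps/touches [19, 29) → extend to [19, 29).
[23, 28) overlaps/touches [19, 29) → extend to [19, 29).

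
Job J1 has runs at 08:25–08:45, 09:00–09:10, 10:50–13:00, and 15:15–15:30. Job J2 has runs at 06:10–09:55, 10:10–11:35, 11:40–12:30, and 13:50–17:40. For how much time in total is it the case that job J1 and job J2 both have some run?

A ∩ B = 08:25–08:45, 09:00–09:10, 10:50–11:35, 11:40–12:30, 15:15–15:30.
Total: 20 min + 10 min + 45 min + 50 min + 15 min = 2 h 20 min.

2 h 20 min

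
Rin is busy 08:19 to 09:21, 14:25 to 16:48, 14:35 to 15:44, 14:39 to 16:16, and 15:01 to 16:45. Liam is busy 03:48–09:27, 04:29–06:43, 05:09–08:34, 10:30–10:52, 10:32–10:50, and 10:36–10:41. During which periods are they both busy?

08:19–09:21

First set merges to 08:19–09:21, 14:25–16:48.
Second set merges to 03:48–09:27, 10:30–10:52.
08:19–09:21 ∩ B → 08:19–09:21.
14:25–16:48 meets no B interval.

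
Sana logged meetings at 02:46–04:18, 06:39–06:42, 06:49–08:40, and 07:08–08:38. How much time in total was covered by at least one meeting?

Merged: 02:46–04:18, 06:39–06:42, 06:49–08:40.
Lengths: 1 h 32 min + 3 min + 1 h 51 min = 3 h 26 min.

3 h 26 min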